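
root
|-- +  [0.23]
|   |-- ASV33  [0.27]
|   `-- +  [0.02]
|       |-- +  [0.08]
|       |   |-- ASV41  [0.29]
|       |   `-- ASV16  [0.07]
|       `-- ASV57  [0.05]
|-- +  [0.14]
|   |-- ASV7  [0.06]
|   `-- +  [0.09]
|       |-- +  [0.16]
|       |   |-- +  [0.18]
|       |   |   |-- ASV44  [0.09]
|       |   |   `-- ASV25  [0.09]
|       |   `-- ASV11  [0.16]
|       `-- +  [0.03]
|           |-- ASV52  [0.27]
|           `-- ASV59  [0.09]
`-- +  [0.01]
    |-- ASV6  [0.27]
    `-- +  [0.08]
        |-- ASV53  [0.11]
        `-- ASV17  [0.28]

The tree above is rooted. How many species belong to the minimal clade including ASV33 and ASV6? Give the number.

The MRCA of ASV33 and ASV6 is the root, so the clade is the entire tree.
That clade contains 13 terminal taxa: ASV11, ASV16, ASV17, ASV25, ASV33, ASV41, ASV44, ASV52, ASV53, ASV57, ASV59, ASV6, ASV7.

13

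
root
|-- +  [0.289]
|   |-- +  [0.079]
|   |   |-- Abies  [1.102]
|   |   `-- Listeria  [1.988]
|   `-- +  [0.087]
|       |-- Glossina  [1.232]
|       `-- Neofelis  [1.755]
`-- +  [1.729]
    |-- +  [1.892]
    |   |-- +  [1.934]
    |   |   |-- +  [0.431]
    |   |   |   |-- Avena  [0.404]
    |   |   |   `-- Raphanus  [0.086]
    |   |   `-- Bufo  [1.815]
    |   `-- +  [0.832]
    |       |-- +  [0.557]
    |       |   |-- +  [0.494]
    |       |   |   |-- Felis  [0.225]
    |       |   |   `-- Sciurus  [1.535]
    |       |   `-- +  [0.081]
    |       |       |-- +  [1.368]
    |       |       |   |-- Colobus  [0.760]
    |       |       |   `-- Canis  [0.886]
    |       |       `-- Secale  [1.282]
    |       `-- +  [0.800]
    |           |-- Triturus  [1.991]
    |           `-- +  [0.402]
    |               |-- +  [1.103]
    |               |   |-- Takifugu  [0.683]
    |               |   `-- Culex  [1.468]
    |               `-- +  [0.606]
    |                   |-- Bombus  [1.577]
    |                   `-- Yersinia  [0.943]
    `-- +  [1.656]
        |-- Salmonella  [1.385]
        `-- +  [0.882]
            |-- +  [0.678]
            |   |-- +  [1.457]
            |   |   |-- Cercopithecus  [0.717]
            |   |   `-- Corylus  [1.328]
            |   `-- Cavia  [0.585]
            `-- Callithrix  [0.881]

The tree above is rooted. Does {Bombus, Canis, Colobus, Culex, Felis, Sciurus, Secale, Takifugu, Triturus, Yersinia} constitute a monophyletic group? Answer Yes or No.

Yes

The most recent common ancestor of these taxa subtends (((Felis,Sciurus),((Colobus,Canis),Secale)),(Triturus,((Takifugu,Culex),(Bombus,Yersinia)))).
That clade has exactly 10 tips — every listed taxon and nothing else — so the group is monophyletic.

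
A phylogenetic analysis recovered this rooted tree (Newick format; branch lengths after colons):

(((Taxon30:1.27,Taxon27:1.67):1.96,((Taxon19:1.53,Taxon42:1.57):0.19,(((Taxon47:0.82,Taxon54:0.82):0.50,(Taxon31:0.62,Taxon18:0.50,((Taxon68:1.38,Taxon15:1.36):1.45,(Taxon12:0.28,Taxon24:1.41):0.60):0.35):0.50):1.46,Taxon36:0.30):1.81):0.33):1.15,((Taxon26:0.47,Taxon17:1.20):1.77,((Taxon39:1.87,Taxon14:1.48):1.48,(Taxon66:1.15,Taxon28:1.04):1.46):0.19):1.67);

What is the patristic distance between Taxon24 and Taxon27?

10.09

The path runs Taxon24 → … → MRCA → … → Taxon27; the MRCA is the node subtending ((Taxon30,Taxon27),((Taxon19,Taxon42),(((Taxon47,Taxon54),(Taxon31,Taxon18,((Taxon68,Taxon15),(Taxon12,Taxon24)))),Taxon36))).
Branch lengths along that path: 1.41 + 0.60 + 0.35 + 0.50 + 1.46 + 1.81 + 0.33 + 1.96 + 1.67 = 10.09.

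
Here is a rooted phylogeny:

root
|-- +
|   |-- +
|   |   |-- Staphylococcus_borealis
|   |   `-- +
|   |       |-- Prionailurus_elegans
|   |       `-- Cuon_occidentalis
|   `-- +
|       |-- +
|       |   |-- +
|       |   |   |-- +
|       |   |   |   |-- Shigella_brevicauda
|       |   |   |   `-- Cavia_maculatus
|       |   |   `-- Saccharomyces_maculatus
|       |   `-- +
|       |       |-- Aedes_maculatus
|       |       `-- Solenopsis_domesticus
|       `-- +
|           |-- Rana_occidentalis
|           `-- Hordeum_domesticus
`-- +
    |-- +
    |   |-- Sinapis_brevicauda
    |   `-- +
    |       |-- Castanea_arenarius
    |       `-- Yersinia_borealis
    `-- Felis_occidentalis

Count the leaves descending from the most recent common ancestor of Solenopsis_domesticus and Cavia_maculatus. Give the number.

5

The MRCA of Solenopsis_domesticus and Cavia_maculatus is the node subtending (((Shigella_brevicauda,Cavia_maculatus),Saccharomyces_maculatus),(Aedes_maculatus,Solenopsis_domesticus)).
That clade contains 5 terminal taxa: Aedes_maculatus, Cavia_maculatus, Saccharomyces_maculatus, Shigella_brevicauda, Solenopsis_domesticus.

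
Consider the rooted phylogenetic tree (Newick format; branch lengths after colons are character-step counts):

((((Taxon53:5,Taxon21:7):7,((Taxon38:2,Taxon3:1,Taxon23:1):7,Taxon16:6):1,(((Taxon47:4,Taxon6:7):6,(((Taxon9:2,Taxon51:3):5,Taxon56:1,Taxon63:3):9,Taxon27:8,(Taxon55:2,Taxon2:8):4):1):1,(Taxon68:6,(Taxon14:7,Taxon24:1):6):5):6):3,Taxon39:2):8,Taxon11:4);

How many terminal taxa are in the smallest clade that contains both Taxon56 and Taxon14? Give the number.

12

The MRCA of Taxon56 and Taxon14 is the node subtending (((Taxon47,Taxon6),(((Taxon9,Taxon51),Taxon56,Taxon63),Taxon27,(Taxon55,Taxon2))),(Taxon68,(Taxon14,Taxon24))).
That clade contains 12 terminal taxa: Taxon14, Taxon2, Taxon24, Taxon27, Taxon47, Taxon51, Taxon55, Taxon56, Taxon6, Taxon63, Taxon68, Taxon9.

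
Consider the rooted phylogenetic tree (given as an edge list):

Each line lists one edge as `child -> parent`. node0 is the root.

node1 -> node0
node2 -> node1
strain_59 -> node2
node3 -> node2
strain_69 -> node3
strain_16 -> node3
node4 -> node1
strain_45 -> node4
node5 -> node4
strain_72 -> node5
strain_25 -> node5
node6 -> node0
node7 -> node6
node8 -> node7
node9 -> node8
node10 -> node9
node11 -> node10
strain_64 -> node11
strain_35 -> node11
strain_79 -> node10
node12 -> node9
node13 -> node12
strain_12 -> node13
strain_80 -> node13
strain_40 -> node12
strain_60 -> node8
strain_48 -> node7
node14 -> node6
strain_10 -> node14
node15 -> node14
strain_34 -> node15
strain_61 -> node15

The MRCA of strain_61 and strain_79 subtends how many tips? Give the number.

11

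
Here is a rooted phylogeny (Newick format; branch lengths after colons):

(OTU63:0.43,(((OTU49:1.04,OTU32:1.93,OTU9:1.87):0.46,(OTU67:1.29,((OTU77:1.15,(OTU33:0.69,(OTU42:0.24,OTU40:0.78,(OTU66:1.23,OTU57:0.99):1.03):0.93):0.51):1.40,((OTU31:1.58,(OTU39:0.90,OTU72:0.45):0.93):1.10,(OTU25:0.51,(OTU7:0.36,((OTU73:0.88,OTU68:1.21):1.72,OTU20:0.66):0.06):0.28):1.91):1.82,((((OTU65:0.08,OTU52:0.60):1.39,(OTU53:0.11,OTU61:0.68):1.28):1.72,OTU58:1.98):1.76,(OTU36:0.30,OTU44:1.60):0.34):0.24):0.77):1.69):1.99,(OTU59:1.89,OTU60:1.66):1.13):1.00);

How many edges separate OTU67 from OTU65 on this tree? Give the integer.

7

The MRCA of OTU67 and OTU65 is the node subtending (OTU67,((OTU77,(OTU33,(OTU42,OTU40,(OTU66,OTU57)))),((OTU31,(OTU39,OTU72)),(OTU25,(OTU7,((OTU73,OTU68),OTU20)))),((((OTU65,OTU52),(OTU53,OTU61)),OTU58),(OTU36,OTU44)))).
From OTU67 up to that node: 1 branch. From OTU65 up to the same node: 6 branches. Total: 1 + 6 = 7.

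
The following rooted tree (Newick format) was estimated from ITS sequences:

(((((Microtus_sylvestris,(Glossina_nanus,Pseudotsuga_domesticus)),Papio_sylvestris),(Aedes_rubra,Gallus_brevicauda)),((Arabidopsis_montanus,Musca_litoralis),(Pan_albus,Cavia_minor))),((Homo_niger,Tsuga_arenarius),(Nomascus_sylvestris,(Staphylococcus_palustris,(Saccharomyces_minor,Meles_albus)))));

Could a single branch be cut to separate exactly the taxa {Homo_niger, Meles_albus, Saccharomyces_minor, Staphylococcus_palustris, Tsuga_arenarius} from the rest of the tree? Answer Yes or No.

No

The MRCA of the listed taxa subtends ((Homo_niger,Tsuga_arenarius),(Nomascus_sylvestris,(Staphylococcus_palustris,(Saccharomyces_minor,Meles_albus)))).
That clade also contains Nomascus_sylvestris, which is not in the proposed group, so the group is not monophyletic.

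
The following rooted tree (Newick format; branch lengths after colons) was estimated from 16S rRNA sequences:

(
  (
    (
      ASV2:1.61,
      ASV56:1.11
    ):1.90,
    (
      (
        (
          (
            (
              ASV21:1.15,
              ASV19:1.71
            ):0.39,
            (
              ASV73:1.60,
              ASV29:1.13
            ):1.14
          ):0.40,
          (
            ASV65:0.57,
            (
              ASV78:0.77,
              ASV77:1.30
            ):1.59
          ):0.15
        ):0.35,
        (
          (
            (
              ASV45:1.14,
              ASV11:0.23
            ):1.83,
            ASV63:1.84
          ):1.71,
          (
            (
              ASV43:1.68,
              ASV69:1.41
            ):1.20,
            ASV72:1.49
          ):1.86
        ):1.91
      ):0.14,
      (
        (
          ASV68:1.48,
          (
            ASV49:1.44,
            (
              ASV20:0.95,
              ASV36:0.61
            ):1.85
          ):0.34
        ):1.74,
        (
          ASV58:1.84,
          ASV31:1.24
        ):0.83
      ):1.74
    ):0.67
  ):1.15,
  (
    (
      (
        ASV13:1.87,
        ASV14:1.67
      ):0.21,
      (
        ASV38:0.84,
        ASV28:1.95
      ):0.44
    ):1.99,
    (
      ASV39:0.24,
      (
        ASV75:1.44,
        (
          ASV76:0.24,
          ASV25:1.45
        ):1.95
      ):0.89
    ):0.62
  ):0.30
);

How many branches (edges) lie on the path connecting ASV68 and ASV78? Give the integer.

8

The MRCA of ASV68 and ASV78 is the node subtending (((((ASV21,ASV19),(ASV73,ASV29)),(ASV65,(ASV78,ASV77))),(((ASV45,ASV11),ASV63),((ASV43,ASV69),ASV72))),((ASV68,(ASV49,(ASV20,ASV36))),(ASV58,ASV31))).
From ASV68 up to that node: 3 branches. From ASV78 up to the same node: 5 branches. Total: 3 + 5 = 8.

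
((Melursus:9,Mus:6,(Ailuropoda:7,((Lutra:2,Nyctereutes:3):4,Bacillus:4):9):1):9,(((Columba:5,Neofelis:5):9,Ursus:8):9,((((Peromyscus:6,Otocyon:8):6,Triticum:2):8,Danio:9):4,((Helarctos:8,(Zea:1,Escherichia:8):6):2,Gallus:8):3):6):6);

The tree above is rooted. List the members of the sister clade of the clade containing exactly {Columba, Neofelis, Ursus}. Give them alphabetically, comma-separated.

Danio, Escherichia, Gallus, Helarctos, Otocyon, Peromyscus, Triticum, Zea

The clade containing exactly {Columba, Neofelis, Ursus} attaches to the tree at the node subtending (((Columba,Neofelis),Ursus),((((Peromyscus,Otocyon),Triticum),Danio),((Helarctos,(Zea,Escherichia)),Gallus))).
The other lineage descending from that same node — the sister group — is ((((Peromyscus,Otocyon),Triticum),Danio),((Helarctos,(Zea,Escherichia)),Gallus)); its 8 tips in alphabetical order are the answer.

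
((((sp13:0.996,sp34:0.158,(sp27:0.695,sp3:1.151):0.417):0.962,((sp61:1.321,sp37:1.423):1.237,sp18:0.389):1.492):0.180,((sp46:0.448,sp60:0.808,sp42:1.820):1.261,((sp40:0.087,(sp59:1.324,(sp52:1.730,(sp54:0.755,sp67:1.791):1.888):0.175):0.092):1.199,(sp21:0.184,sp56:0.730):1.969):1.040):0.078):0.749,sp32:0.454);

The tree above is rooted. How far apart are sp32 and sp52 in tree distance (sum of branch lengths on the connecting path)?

5.517

The path runs sp32 → … → MRCA → … → sp52; the MRCA is the root of the tree.
Branch lengths along that path: 0.454 + 0.749 + 0.078 + 1.040 + 1.199 + 0.092 + 0.175 + 1.730 = 5.517.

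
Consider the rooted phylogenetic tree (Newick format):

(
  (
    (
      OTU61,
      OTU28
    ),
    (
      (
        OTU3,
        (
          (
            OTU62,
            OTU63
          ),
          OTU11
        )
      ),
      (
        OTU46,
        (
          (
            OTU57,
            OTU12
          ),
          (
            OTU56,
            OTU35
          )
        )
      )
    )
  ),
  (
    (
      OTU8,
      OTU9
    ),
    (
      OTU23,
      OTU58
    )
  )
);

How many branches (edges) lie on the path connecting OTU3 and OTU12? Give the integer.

The MRCA of OTU3 and OTU12 is the node subtending ((OTU3,((OTU62,OTU63),OTU11)),(OTU46,((OTU57,OTU12),(OTU56,OTU35)))).
From OTU3 up to that node: 2 branches. From OTU12 up to the same node: 4 branches. Total: 2 + 4 = 6.

6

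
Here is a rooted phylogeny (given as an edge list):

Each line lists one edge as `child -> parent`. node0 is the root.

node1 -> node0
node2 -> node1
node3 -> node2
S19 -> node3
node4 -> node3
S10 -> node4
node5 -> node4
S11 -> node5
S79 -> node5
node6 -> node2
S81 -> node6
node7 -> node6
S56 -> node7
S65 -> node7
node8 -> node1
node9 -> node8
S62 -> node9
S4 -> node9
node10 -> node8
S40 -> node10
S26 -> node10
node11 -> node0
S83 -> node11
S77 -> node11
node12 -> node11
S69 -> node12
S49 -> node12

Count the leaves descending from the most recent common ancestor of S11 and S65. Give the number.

7

The MRCA of S11 and S65 is the node subtending ((S19,(S10,(S11,S79))),(S81,(S56,S65))).
That clade contains 7 terminal taxa: S10, S11, S19, S56, S65, S79, S81.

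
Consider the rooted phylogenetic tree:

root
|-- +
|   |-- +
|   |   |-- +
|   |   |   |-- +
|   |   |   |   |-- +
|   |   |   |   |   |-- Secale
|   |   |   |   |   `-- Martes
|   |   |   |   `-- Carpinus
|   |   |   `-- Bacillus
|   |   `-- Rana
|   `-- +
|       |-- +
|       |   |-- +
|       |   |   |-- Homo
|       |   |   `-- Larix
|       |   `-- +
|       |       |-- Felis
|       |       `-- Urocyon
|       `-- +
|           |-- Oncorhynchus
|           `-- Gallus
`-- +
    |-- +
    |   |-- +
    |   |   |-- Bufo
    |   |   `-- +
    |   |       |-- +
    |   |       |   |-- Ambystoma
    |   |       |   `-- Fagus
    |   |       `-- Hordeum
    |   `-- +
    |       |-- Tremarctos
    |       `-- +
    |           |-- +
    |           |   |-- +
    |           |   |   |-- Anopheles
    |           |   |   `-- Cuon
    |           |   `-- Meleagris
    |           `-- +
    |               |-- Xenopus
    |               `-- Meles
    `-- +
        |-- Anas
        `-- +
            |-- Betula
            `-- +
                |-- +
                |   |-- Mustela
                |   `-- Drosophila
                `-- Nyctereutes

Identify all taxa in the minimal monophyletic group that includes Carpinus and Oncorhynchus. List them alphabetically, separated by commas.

Tracing Carpinus: it sits inside ((Secale,Martes),Carpinus).
Tracing Oncorhynchus: it sits inside (Oncorhynchus,Gallus).
The smallest clade enclosing both is (((((Secale,Martes),Carpinus),Bacillus),Rana),(((Homo,Larix),(Felis,Urocyon)),(Oncorhynchus,Gallus))); the answer is its 11 terminal taxa in alphabetical order.

Bacillus, Carpinus, Felis, Gallus, Homo, Larix, Martes, Oncorhynchus, Rana, Secale, Urocyon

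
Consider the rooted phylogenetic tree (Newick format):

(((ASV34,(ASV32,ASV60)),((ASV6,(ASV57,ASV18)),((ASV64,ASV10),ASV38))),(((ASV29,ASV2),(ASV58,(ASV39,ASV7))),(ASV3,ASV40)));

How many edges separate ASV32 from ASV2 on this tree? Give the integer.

The MRCA of ASV32 and ASV2 is the root of the tree.
From ASV32 up to that node: 4 branches. From ASV2 up to the same node: 4 branches. Total: 4 + 4 = 8.

8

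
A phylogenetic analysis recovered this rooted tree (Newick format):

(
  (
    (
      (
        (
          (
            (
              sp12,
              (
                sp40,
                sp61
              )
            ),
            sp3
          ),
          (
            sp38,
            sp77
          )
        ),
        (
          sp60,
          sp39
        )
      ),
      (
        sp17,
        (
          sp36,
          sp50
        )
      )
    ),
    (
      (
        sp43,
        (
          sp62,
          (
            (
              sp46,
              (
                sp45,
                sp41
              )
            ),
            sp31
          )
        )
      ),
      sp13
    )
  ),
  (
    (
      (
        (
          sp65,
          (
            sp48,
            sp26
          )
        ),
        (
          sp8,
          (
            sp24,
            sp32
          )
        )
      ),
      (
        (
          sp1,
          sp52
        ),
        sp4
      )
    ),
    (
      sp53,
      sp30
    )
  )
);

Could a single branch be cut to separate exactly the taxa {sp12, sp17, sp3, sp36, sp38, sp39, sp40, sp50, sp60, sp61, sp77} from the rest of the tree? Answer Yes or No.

Yes

The most recent common ancestor of these taxa subtends (((((sp12,(sp40,sp61)),sp3),(sp38,sp77)),(sp60,sp39)),(sp17,(sp36,sp50))).
That clade has exactly 11 tips — every listed taxon and nothing else — so the group is monophyletic.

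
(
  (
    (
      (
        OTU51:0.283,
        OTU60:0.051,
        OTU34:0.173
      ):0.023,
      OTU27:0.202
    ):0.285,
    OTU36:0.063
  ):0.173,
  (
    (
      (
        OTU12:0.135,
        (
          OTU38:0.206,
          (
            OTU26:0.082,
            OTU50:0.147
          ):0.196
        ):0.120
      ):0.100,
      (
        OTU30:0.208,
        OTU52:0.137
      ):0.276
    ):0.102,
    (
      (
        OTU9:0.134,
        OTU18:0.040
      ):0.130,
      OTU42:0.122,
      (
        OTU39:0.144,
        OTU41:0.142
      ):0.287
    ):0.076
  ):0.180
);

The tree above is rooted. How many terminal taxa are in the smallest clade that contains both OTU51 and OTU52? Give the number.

16

The MRCA of OTU51 and OTU52 is the root, so the clade is the entire tree.
That clade contains 16 terminal taxa: OTU12, OTU18, OTU26, OTU27, OTU30, OTU34, OTU36, OTU38, OTU39, OTU41, OTU42, OTU50, OTU51, OTU52, OTU60, OTU9.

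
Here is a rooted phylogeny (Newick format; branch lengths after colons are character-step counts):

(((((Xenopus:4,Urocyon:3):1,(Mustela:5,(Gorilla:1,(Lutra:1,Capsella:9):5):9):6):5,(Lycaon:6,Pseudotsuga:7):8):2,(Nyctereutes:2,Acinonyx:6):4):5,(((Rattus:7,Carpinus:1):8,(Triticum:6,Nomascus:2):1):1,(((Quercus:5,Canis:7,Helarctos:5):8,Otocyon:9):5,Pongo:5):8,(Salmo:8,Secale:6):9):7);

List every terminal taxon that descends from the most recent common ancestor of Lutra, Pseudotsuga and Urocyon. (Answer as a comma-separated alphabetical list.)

Tracing Lutra: it sits inside (Lutra,Capsella).
Tracing Pseudotsuga: it sits inside (Lycaon,Pseudotsuga).
Tracing Urocyon: it sits inside (Xenopus,Urocyon).
The smallest clade enclosing all 3 is (((Xenopus,Urocyon),(Mustela,(Gorilla,(Lutra,Capsella)))),(Lycaon,Pseudotsuga)); the answer is its 8 terminal taxa in alphabetical order.

Capsella, Gorilla, Lutra, Lycaon, Mustela, Pseudotsuga, Urocyon, Xenopus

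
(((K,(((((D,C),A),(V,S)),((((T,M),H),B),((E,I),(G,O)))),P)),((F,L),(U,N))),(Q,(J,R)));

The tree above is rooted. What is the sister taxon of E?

E attaches to the tree at the node subtending (E,I).
The other lineage descending from that same node — the sister group — is the single tip I.

I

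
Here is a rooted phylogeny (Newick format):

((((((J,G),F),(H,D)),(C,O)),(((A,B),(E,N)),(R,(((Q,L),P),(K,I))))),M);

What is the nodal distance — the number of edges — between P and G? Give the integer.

The MRCA of P and G is the node subtending (((((J,G),F),(H,D)),(C,O)),(((A,B),(E,N)),(R,(((Q,L),P),(K,I))))).
From P up to that node: 5 branches. From G up to the same node: 5 branches. Total: 5 + 5 = 10.

10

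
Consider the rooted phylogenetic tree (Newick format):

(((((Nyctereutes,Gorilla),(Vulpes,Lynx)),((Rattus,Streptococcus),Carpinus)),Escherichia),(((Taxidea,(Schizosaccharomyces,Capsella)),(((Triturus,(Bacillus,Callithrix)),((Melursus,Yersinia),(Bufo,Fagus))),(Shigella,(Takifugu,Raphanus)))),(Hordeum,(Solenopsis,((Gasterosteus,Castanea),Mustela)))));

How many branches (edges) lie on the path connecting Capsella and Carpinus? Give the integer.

The MRCA of Capsella and Carpinus is the root of the tree.
From Capsella up to that node: 5 branches. From Carpinus up to the same node: 4 branches. Total: 5 + 4 = 9.

9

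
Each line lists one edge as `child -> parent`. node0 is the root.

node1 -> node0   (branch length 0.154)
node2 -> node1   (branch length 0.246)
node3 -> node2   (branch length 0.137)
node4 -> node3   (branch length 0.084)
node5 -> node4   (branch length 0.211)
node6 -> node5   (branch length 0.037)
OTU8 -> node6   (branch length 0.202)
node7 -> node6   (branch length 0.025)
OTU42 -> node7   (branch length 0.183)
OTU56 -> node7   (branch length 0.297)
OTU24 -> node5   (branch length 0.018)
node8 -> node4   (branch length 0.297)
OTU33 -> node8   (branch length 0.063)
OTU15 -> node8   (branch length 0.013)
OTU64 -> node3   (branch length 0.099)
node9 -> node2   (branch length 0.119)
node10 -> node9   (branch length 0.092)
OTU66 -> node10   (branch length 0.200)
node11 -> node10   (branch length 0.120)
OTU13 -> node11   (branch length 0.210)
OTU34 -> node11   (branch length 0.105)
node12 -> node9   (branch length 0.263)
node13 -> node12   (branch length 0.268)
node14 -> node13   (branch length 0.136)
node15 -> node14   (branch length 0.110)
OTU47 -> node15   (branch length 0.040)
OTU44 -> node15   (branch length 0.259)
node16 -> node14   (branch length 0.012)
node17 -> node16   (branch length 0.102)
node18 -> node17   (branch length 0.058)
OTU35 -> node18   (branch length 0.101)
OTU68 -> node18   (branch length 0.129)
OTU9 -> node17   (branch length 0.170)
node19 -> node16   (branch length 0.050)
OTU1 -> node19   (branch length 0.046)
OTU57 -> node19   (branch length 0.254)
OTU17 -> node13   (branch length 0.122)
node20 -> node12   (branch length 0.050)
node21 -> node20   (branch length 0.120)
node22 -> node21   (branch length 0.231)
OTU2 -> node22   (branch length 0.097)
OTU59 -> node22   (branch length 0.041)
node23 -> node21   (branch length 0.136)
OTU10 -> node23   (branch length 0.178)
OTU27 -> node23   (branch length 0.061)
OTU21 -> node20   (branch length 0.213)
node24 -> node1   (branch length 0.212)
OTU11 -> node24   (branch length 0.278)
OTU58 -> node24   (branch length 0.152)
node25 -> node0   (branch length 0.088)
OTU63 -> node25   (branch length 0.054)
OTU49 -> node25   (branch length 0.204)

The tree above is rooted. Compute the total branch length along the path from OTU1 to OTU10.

The path runs OTU1 → … → MRCA → … → OTU10; the MRCA is the node subtending ((((OTU47,OTU44),(((OTU35,OTU68),OTU9),(OTU1,OTU57))),OTU17),(((OTU2,OTU59),(OTU10,OTU27)),OTU21)).
Branch lengths along that path: 0.046 + 0.050 + 0.012 + 0.136 + 0.268 + 0.050 + 0.120 + 0.136 + 0.178 = 0.996.

0.996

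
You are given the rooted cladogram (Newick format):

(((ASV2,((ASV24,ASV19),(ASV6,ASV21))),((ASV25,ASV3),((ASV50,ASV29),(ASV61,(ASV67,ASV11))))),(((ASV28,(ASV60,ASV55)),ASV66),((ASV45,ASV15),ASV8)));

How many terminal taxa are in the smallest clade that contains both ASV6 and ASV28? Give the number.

The MRCA of ASV6 and ASV28 is the root, so the clade is the entire tree.
That clade contains 19 terminal taxa: ASV11, ASV15, ASV19, ASV2, ASV21, ASV24, ASV25, ASV28, ASV29, ASV3, ASV45, ASV50, ASV55, ASV6, ASV60, ASV61, ASV66, ASV67, ASV8.

19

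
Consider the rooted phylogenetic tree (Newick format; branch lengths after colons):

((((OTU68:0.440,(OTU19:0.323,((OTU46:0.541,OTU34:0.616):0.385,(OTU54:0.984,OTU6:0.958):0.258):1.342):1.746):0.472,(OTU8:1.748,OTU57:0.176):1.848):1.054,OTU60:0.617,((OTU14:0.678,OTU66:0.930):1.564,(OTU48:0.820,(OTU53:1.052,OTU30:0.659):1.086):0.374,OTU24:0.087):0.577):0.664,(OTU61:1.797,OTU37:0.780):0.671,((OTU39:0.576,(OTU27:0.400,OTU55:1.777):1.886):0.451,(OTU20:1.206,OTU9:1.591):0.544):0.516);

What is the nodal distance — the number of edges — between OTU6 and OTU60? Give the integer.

7

The MRCA of OTU6 and OTU60 is the node subtending (((OTU68,(OTU19,((OTU46,OTU34),(OTU54,OTU6)))),(OTU8,OTU57)),OTU60,((OTU14,OTU66),(OTU48,(OTU53,OTU30)),OTU24)).
From OTU6 up to that node: 6 branches. From OTU60 up to the same node: 1 branch. Total: 6 + 1 = 7.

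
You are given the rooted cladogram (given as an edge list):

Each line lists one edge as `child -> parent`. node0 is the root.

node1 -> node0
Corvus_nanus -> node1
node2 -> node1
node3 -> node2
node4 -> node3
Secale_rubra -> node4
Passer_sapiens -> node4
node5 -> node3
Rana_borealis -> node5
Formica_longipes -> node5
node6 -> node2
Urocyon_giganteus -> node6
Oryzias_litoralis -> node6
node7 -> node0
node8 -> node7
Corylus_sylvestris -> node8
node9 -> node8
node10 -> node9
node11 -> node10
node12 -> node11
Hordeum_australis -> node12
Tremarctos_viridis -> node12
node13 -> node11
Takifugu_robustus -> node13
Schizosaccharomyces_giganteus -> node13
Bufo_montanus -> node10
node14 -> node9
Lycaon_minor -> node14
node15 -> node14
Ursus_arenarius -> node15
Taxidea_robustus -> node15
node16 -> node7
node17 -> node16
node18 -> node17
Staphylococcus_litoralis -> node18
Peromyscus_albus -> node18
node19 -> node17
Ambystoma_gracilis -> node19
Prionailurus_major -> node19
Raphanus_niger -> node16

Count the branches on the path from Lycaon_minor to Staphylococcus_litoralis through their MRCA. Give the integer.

8

The MRCA of Lycaon_minor and Staphylococcus_litoralis is the node subtending ((Corylus_sylvestris,((((Hordeum_australis,Tremarctos_viridis),(Takifugu_robustus,Schizosaccharomyces_giganteus)),Bufo_montanus),(Lycaon_minor,(Ursus_arenarius,Taxidea_robustus)))),(((Staphylococcus_litoralis,Peromyscus_albus),(Ambystoma_gracilis,Prionailurus_major)),Raphanus_niger)).
From Lycaon_minor up to that node: 4 branches. From Staphylococcus_litoralis up to the same node: 4 branches. Total: 4 + 4 = 8.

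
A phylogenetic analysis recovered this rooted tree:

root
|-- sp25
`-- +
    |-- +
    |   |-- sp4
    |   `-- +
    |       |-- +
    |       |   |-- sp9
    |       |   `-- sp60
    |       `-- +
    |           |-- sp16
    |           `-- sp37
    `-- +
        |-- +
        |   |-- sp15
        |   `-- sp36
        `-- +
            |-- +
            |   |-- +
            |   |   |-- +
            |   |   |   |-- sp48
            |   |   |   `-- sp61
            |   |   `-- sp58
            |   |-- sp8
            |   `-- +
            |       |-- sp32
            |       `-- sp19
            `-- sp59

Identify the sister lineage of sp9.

sp60

sp9 attaches to the tree at the node subtending (sp9,sp60).
The other lineage descending from that same node — the sister group — is the single tip sp60.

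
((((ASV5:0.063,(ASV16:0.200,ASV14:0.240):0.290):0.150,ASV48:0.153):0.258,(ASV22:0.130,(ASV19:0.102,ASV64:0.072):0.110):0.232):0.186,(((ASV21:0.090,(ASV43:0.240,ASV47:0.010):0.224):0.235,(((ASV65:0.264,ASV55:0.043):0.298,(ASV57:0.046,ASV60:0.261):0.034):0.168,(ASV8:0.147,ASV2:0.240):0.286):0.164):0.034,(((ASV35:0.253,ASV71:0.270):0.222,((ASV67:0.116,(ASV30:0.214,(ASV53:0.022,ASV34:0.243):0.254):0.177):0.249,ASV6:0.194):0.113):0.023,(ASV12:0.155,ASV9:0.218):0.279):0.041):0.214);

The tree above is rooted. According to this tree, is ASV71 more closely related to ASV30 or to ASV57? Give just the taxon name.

ASV30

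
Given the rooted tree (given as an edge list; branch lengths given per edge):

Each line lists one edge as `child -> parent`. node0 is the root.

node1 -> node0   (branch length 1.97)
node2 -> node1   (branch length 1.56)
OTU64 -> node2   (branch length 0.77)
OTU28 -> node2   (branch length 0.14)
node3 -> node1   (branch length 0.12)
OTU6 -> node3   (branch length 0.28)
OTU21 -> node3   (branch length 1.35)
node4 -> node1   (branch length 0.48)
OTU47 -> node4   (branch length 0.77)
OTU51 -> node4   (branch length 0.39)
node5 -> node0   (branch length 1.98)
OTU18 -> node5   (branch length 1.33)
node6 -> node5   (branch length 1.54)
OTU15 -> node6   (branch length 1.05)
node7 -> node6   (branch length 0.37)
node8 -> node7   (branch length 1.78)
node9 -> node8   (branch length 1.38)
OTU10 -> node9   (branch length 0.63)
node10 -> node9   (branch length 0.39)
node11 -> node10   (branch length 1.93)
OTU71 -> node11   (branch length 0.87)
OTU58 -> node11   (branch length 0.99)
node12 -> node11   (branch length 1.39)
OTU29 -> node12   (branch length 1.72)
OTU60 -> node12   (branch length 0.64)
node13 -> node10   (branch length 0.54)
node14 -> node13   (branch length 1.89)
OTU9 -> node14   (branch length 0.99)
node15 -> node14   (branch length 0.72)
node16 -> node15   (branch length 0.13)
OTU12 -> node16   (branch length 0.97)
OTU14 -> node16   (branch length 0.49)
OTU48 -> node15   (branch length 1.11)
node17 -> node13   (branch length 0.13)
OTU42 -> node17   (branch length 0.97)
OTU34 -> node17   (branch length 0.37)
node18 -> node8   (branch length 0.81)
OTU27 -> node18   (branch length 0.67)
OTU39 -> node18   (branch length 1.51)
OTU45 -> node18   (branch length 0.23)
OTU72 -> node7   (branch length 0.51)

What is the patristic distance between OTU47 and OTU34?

The path runs OTU47 → … → MRCA → … → OTU34; the MRCA is the root of the tree.
Branch lengths along that path: 0.77 + 0.48 + 1.97 + 1.98 + 1.54 + 0.37 + 1.78 + 1.38 + 0.39 + 0.54 + 0.13 + 0.37 = 11.70.

11.70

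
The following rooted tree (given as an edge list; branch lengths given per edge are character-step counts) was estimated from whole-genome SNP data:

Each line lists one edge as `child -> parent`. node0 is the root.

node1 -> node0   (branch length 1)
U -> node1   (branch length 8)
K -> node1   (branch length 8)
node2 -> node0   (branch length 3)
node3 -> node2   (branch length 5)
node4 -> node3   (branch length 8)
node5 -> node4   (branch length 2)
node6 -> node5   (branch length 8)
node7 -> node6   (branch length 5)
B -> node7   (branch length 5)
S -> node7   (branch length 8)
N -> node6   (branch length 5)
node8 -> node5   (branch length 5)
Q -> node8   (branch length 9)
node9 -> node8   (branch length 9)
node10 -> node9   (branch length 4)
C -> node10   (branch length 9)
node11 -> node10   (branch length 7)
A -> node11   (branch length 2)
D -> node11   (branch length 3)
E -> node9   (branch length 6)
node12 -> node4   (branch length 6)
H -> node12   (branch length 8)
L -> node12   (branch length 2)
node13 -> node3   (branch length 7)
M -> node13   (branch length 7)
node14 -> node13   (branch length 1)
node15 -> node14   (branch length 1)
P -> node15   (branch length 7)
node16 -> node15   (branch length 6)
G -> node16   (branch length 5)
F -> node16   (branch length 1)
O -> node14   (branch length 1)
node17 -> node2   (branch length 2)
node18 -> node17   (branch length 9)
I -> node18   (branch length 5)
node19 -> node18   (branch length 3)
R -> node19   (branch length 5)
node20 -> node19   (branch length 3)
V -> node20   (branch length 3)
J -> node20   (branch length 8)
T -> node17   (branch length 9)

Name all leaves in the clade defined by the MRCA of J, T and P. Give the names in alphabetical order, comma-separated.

Tracing J: it sits inside (V,J).
Tracing T: it sits inside ((I,(R,(V,J))),T).
Tracing P: it sits inside (P,(G,F)).
The smallest clade enclosing all 3 is ((((((B,S),N),(Q,((C,(A,D)),E))),(H,L)),(M,((P,(G,F)),O))),((I,(R,(V,J))),T)); the answer is its 20 terminal taxa in alphabetical order.

A, B, C, D, E, F, G, H, I, J, L, M, N, O, P, Q, R, S, T, V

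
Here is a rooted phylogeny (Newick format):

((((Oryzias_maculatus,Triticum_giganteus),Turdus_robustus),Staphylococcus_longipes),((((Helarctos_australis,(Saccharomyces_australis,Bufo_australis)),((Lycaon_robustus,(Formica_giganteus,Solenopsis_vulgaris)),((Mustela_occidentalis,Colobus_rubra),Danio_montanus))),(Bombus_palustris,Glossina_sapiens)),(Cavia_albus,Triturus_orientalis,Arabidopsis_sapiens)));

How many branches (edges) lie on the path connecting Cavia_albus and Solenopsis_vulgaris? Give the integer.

8

The MRCA of Cavia_albus and Solenopsis_vulgaris is the node subtending ((((Helarctos_australis,(Saccharomyces_australis,Bufo_australis)),((Lycaon_robustus,(Formica_giganteus,Solenopsis_vulgaris)),((Mustela_occidentalis,Colobus_rubra),Danio_montanus))),(Bombus_palustris,Glossina_sapiens)),(Cavia_albus,Triturus_orientalis,Arabidopsis_sapiens)).
From Cavia_albus up to that node: 2 branches. From Solenopsis_vulgaris up to the same node: 6 branches. Total: 2 + 6 = 8.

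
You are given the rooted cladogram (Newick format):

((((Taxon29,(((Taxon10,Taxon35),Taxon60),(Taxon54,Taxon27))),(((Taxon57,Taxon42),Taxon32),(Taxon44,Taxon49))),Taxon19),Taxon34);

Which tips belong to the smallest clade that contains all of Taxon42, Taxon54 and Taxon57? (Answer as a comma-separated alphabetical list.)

Taxon10, Taxon27, Taxon29, Taxon32, Taxon35, Taxon42, Taxon44, Taxon49, Taxon54, Taxon57, Taxon60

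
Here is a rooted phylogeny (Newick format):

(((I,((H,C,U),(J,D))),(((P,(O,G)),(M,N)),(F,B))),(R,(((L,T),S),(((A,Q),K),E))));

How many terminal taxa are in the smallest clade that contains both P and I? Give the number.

13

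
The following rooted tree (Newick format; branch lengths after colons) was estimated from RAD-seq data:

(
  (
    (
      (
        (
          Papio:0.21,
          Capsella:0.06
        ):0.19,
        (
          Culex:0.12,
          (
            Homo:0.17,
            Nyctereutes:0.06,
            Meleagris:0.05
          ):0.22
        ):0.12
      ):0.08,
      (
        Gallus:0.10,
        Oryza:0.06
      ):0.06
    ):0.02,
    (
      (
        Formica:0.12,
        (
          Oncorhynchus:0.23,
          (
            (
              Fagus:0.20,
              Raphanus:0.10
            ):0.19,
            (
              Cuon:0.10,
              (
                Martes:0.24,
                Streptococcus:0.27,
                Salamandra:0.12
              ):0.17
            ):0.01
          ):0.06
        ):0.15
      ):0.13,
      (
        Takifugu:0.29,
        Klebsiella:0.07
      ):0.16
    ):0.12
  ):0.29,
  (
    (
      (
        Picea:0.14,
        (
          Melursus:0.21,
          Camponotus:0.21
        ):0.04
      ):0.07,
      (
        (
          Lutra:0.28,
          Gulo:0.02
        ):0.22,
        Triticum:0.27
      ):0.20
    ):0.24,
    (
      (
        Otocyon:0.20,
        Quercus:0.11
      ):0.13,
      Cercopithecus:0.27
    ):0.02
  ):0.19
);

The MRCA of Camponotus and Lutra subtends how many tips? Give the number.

6

The MRCA of Camponotus and Lutra is the node subtending ((Picea,(Melursus,Camponotus)),((Lutra,Gulo),Triticum)).
That clade contains 6 terminal taxa: Camponotus, Gulo, Lutra, Melursus, Picea, Triticum.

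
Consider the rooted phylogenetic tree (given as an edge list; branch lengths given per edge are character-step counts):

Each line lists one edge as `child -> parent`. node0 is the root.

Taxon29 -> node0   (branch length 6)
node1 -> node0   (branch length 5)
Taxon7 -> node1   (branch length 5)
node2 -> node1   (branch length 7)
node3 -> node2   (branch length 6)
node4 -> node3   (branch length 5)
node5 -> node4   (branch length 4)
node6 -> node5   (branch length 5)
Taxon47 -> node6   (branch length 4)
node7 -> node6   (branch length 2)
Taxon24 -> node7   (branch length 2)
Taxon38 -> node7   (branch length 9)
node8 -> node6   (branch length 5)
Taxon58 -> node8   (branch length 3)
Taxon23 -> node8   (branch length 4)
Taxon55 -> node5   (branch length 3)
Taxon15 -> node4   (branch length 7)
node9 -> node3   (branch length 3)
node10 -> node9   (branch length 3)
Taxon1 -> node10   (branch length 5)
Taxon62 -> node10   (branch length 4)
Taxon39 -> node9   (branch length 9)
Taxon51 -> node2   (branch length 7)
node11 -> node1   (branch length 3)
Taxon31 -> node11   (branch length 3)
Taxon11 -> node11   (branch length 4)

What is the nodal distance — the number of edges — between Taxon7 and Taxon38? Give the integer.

The MRCA of Taxon7 and Taxon38 is the node subtending (Taxon7,(((((Taxon47,(Taxon24,Taxon38),(Taxon58,Taxon23)),Taxon55),Taxon15),((Taxon1,Taxon62),Taxon39)),Taxon51),(Taxon31,Taxon11)).
From Taxon7 up to that node: 1 branch. From Taxon38 up to the same node: 7 branches. Total: 1 + 7 = 8.

8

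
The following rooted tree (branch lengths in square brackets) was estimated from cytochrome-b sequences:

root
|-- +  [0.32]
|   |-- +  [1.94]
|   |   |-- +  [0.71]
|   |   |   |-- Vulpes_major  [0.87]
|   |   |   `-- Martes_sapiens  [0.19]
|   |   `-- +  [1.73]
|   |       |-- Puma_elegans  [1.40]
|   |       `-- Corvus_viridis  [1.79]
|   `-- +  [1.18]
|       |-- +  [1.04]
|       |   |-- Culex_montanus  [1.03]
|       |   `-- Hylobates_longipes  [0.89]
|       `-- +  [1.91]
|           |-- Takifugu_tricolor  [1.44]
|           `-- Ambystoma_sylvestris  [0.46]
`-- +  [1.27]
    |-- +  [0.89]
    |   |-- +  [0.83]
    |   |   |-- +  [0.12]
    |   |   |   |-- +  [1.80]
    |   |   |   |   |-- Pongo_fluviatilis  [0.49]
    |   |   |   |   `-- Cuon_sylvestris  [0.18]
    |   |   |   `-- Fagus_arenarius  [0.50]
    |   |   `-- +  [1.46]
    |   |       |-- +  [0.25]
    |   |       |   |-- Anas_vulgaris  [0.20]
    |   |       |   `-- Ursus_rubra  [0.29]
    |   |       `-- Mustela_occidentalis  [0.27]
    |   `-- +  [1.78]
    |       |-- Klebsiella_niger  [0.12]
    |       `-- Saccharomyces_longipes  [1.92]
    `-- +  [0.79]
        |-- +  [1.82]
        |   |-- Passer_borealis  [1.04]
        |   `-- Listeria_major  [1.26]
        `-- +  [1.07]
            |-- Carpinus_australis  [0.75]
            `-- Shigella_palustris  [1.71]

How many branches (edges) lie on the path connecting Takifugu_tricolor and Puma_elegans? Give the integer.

6

The MRCA of Takifugu_tricolor and Puma_elegans is the node subtending (((Vulpes_major,Martes_sapiens),(Puma_elegans,Corvus_viridis)),((Culex_montanus,Hylobates_longipes),(Takifugu_tricolor,Ambystoma_sylvestris))).
From Takifugu_tricolor up to that node: 3 branches. From Puma_elegans up to the same node: 3 branches. Total: 3 + 3 = 6.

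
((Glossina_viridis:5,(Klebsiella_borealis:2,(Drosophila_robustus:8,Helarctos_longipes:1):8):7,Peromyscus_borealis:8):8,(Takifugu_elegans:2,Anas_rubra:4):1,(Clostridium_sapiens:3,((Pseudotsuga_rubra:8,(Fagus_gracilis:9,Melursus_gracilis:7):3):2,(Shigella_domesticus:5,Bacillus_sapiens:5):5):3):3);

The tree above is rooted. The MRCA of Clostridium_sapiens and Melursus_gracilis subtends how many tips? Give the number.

The MRCA of Clostridium_sapiens and Melursus_gracilis is the node subtending (Clostridium_sapiens,((Pseudotsuga_rubra,(Fagus_gracilis,Melursus_gracilis)),(Shigella_domesticus,Bacillus_sapiens))).
That clade contains 6 terminal taxa: Bacillus_sapiens, Clostridium_sapiens, Fagus_gracilis, Melursus_gracilis, Pseudotsuga_rubra, Shigella_domesticus.

6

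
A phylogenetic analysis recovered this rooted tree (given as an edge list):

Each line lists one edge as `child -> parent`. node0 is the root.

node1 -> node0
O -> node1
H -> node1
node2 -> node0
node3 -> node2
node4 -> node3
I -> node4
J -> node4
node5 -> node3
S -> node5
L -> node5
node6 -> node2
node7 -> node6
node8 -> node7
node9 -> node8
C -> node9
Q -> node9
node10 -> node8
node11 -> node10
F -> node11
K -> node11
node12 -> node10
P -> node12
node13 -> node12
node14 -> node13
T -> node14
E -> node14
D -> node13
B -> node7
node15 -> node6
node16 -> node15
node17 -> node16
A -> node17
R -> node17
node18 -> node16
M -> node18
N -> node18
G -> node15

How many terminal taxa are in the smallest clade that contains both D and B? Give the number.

9

The MRCA of D and B is the node subtending (((C,Q),((F,K),(P,((T,E),D)))),B).
That clade contains 9 terminal taxa: B, C, D, E, F, K, P, Q, T.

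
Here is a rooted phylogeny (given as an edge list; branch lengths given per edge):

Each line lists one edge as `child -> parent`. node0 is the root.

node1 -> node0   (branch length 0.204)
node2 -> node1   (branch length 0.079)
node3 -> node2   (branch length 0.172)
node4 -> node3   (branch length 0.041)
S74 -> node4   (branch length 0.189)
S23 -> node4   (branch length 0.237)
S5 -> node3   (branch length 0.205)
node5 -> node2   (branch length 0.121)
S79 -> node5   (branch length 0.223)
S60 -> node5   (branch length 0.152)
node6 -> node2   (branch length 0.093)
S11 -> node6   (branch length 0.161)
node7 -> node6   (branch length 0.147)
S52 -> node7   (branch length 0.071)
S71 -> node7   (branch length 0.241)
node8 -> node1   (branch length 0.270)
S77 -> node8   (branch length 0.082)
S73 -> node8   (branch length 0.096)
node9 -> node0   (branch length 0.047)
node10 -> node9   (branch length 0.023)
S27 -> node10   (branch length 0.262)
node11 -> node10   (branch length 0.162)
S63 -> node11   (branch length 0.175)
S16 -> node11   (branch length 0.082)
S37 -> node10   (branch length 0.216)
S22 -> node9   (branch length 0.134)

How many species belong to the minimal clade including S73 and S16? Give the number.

15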